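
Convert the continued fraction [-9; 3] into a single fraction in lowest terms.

Compute successive convergents:
a_0 = -9: -9/1
a_1 = 3: -26/3

-26/3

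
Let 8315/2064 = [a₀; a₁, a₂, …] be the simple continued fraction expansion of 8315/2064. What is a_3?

58

Repeatedly divide and take the remainder:
⌊8315/2064⌋ = 4, remainder 59
⌊2064/59⌋ = 34, remainder 58
⌊59/58⌋ = 1, remainder 1
⌊58/1⌋ = 58, remainder 0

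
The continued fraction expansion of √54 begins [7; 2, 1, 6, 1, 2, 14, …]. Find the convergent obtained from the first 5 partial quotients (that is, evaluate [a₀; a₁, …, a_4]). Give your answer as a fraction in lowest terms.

Compute successive convergents:
a_0 = 7: 7/1
a_1 = 2: 15/2
a_2 = 1: 22/3
a_3 = 6: 147/20
a_4 = 1: 169/23

169/23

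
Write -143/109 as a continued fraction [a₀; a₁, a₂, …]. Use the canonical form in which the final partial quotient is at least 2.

⌊-143/109⌋ = -2, remainder 75
⌊109/75⌋ = 1, remainder 34
⌊75/34⌋ = 2, remainder 7
⌊34/7⌋ = 4, remainder 6
⌊7/6⌋ = 1, remainder 1
⌊6/1⌋ = 6, remainder 0

[-2; 1, 2, 4, 1, 6]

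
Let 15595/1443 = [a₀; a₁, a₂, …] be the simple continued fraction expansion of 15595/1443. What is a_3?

5

Run the Euclidean algorithm, recording each quotient:
15595 = 10·1443 + 1165, so a_0 = 10
1443 = 1·1165 + 278, so a_1 = 1
1165 = 4·278 + 53, so a_2 = 4
278 = 5·53 + 13, so a_3 = 5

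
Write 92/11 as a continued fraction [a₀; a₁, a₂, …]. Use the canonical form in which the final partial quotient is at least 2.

[8; 2, 1, 3]

Repeatedly divide and take the remainder:
92 = 8·11 + 4, so a_0 = 8
11 = 2·4 + 3, so a_1 = 2
4 = 1·3 + 1, so a_2 = 1
3 = 3·1 + 0, so a_3 = 3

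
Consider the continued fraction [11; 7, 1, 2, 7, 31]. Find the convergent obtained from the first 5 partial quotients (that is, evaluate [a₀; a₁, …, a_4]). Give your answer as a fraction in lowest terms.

1881/169

Start with 7.
2 + 1/(7/1) = 2 + 1/7 = 15/7
1 + 1/(15/7) = 1 + 7/15 = 22/15
7 + 1/(22/15) = 7 + 15/22 = 169/22
11 + 1/(169/22) = 11 + 22/169 = 1881/169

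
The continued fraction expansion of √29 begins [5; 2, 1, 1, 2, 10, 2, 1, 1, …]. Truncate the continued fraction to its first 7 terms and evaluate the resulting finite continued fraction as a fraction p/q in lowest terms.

1524/283

a_0 = 5: 5/1
a_1 = 2: 11/2
a_2 = 1: 16/3
a_3 = 1: 27/5
a_4 = 2: 70/13
a_5 = 10: 727/135
a_6 = 2: 1524/283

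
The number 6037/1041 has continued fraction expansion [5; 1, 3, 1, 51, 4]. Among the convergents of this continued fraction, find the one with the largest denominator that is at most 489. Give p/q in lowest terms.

1502/259

a_0 = 5: 5/1  (≤ bound)
a_1 = 1: 6/1  (≤ bound)
a_2 = 3: 23/4  (≤ bound)
a_3 = 1: 29/5  (≤ bound)
a_4 = 51: 1502/259  (≤ bound)
a_5 = 4: 6037/1041  (> 489, stop)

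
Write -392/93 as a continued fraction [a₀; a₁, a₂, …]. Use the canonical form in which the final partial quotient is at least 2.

-392 ÷ 93 → quotient -5, remainder 73
93 ÷ 73 → quotient 1, remainder 20
73 ÷ 20 → quotient 3, remainder 13
20 ÷ 13 → quotient 1, remainder 7
13 ÷ 7 → quotient 1, remainder 6
7 ÷ 6 → quotient 1, remainder 1
6 ÷ 1 → quotient 6, remainder 0

[-5; 1, 3, 1, 1, 1, 6]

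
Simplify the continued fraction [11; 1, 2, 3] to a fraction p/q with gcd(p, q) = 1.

Start with 3.
2 + 1/(3/1) = 2 + 1/3 = 7/3
1 + 1/(7/3) = 1 + 3/7 = 10/7
11 + 1/(10/7) = 11 + 7/10 = 117/10

117/10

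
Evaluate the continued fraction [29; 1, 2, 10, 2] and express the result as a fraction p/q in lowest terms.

a_0 = 29: 29/1
a_1 = 1: 30/1
a_2 = 2: 89/3
a_3 = 10: 920/31
a_4 = 2: 1929/65

1929/65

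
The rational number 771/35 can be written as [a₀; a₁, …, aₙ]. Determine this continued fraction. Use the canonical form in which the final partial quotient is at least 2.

771 ÷ 35 → quotient 22, remainder 1
35 ÷ 1 → quotient 35, remainder 0

[22; 35]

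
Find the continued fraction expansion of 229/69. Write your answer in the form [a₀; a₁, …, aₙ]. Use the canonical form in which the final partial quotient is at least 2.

[3; 3, 7, 3]

229 ÷ 69 → quotient 3, remainder 22
69 ÷ 22 → quotient 3, remainder 3
22 ÷ 3 → quotient 7, remainder 1
3 ÷ 1 → quotient 3, remainder 0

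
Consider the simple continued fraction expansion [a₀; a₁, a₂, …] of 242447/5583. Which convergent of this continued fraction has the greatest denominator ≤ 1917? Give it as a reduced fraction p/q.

List convergents until the denominator exceeds the bound:
a_0 = 43: 43/1  (≤ bound)
a_1 = 2: 87/2  (≤ bound)
a_2 = 2: 217/5  (≤ bound)
a_3 = 1: 304/7  (≤ bound)
a_4 = 7: 2345/54  (≤ bound)
a_5 = 34: 80034/1843  (≤ bound)
a_6 = 3: 242447/5583  (> 1917, stop)

80034/1843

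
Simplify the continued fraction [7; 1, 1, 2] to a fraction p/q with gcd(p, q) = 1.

Start with 2.
1 + 1/(2/1) = 1 + 1/2 = 3/2
1 + 1/(3/2) = 1 + 2/3 = 5/3
7 + 1/(5/3) = 7 + 3/5 = 38/5

38/5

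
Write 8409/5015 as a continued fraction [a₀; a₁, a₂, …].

8409 = 1·5015 + 3394, so a_0 = 1
5015 = 1·3394 + 1621, so a_1 = 1
3394 = 2·1621 + 152, so a_2 = 2
1621 = 10·152 + 101, so a_3 = 10
152 = 1·101 + 51, so a_4 = 1
101 = 1·51 + 50, so a_5 = 1
51 = 1·50 + 1, so a_6 = 1
50 = 50·1 + 0, so a_7 = 50

[1; 1, 2, 10, 1, 1, 1, 50]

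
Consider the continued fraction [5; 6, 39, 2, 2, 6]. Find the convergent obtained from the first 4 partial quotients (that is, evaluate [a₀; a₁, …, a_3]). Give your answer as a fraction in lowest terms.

2459/476

Work from the innermost term outward:
Start with 2.
39 + 1/(2/1) = 39 + 1/2 = 79/2
6 + 1/(79/2) = 6 + 2/79 = 476/79
5 + 1/(476/79) = 5 + 79/476 = 2459/476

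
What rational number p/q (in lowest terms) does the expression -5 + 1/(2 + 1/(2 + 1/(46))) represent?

Use the convergent recurrence hₖ = aₖ·hₖ₋₁ + hₖ₋₂ (and likewise for the denominators kₖ):
a_0 = -5: -5/1
a_1 = 2: -9/2
a_2 = 2: -23/5
a_3 = 46: -1067/232

-1067/232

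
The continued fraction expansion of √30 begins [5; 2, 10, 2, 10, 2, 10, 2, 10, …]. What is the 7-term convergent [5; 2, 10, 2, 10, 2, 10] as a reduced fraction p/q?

55435/10121

a_0 = 5: 5/1
a_1 = 2: 11/2
a_2 = 10: 115/21
a_3 = 2: 241/44
a_4 = 10: 2525/461
a_5 = 2: 5291/966
a_6 = 10: 55435/10121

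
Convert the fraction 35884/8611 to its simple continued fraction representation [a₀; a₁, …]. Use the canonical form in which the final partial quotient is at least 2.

35884 = 4·8611 + 1440, so a_0 = 4
8611 = 5·1440 + 1411, so a_1 = 5
1440 = 1·1411 + 29, so a_2 = 1
1411 = 48·29 + 19, so a_3 = 48
29 = 1·19 + 10, so a_4 = 1
19 = 1·10 + 9, so a_5 = 1
10 = 1·9 + 1, so a_6 = 1
9 = 9·1 + 0, so a_7 = 9

[4; 5, 1, 48, 1, 1, 1, 9]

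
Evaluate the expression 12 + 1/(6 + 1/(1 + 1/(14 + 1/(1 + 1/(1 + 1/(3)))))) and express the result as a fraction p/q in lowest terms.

9181/756

a_0 = 12: 12/1
a_1 = 6: 73/6
a_2 = 1: 85/7
a_3 = 14: 1263/104
a_4 = 1: 1348/111
a_5 = 1: 2611/215
a_6 = 3: 9181/756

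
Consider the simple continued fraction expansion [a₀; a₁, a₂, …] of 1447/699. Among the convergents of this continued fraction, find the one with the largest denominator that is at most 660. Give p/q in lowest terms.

List convergents until the denominator exceeds the bound:
a_0 = 2: 2/1  (≤ bound)
a_1 = 14: 29/14  (≤ bound)
a_2 = 3: 89/43  (≤ bound)
a_3 = 1: 118/57  (≤ bound)
a_4 = 3: 443/214  (≤ bound)
a_5 = 3: 1447/699  (> 660, stop)

443/214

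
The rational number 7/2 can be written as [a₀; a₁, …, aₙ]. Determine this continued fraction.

7 ÷ 2 → quotient 3, remainder 1
2 ÷ 1 → quotient 2, remainder 0

[3; 2]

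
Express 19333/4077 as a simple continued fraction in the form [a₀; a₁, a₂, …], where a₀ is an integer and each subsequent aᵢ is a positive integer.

19333 ÷ 4077 → quotient 4, remainder 3025
4077 ÷ 3025 → quotient 1, remainder 1052
3025 ÷ 1052 → quotient 2, remainder 921
1052 ÷ 921 → quotient 1, remainder 131
921 ÷ 131 → quotient 7, remainder 4
131 ÷ 4 → quotient 32, remainder 3
4 ÷ 3 → quotient 1, remainder 1
3 ÷ 1 → quotient 3, remainder 0

[4; 1, 2, 1, 7, 32, 1, 3]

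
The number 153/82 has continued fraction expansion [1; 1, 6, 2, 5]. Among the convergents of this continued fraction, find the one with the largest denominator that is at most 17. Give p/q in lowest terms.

a_0 = 1: 1/1  (≤ bound)
a_1 = 1: 2/1  (≤ bound)
a_2 = 6: 13/7  (≤ bound)
a_3 = 2: 28/15  (≤ bound)
a_4 = 5: 153/82  (> 17, stop)

28/15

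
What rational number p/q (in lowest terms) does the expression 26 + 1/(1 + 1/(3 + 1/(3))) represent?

a_0 = 26: 26/1
a_1 = 1: 27/1
a_2 = 3: 107/4
a_3 = 3: 348/13

348/13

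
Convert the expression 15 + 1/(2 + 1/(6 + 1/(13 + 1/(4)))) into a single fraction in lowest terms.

Start with 4.
13 + 1/(4/1) = 13 + 1/4 = 53/4
6 + 1/(53/4) = 6 + 4/53 = 322/53
2 + 1/(322/53) = 2 + 53/322 = 697/322
15 + 1/(697/322) = 15 + 322/697 = 10777/697

10777/697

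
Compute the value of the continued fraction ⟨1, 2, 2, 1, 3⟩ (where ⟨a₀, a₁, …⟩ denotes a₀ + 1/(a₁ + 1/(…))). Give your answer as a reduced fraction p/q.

Starting at the tail and folding back:
Start with 3.
1 + 1/(3/1) = 1 + 1/3 = 4/3
2 + 1/(4/3) = 2 + 3/4 = 11/4
2 + 1/(11/4) = 2 + 4/11 = 26/11
1 + 1/(26/11) = 1 + 11/26 = 37/26

37/26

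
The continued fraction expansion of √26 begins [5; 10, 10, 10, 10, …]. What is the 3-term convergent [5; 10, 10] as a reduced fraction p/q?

Work from the innermost term outward:
Start with 10.
10 + 1/(10/1) = 10 + 1/10 = 101/10
5 + 1/(101/10) = 5 + 10/101 = 515/101

515/101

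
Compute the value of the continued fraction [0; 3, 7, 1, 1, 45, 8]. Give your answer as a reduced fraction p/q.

Start with 8.
45 + 1/(8/1) = 45 + 1/8 = 361/8
1 + 1/(361/8) = 1 + 8/361 = 369/361
1 + 1/(369/361) = 1 + 361/369 = 730/369
7 + 1/(730/369) = 7 + 369/730 = 5479/730
3 + 1/(5479/730) = 3 + 730/5479 = 17167/5479
0 + 1/(17167/5479) = 0 + 5479/17167 = 5479/17167

5479/17167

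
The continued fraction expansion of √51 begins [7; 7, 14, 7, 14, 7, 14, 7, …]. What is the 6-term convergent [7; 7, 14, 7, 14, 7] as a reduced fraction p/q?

499850/69993

a_0 = 7: 7/1
a_1 = 7: 50/7
a_2 = 14: 707/99
a_3 = 7: 4999/700
a_4 = 14: 70693/9899
a_5 = 7: 499850/69993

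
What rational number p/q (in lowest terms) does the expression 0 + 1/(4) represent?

Build up convergents one term at a time:
a_0 = 0: 0/1
a_1 = 4: 1/4

1/4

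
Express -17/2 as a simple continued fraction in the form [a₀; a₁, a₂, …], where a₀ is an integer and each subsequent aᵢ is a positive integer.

[-9; 2]

-17 ÷ 2 → quotient -9, remainder 1
2 ÷ 1 → quotient 2, remainder 0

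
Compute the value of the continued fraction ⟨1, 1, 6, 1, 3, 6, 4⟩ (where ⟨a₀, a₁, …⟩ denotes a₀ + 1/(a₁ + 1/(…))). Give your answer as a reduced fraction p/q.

a_0 = 1: 1/1
a_1 = 1: 2/1
a_2 = 6: 13/7
a_3 = 1: 15/8
a_4 = 3: 58/31
a_5 = 6: 363/194
a_6 = 4: 1510/807

1510/807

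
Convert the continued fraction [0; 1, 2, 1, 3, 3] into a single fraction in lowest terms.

36/49

Start with 3.
3 + 1/(3/1) = 3 + 1/3 = 10/3
1 + 1/(10/3) = 1 + 3/10 = 13/10
2 + 1/(13/10) = 2 + 10/13 = 36/13
1 + 1/(36/13) = 1 + 13/36 = 49/36
0 + 1/(49/36) = 0 + 36/49 = 36/49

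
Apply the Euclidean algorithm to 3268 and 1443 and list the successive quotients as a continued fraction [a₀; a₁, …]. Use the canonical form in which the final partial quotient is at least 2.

Run the Euclidean algorithm, recording each quotient:
3268 ÷ 1443 → quotient 2, remainder 382
1443 ÷ 382 → quotient 3, remainder 297
382 ÷ 297 → quotient 1, remainder 85
297 ÷ 85 → quotient 3, remainder 42
85 ÷ 42 → quotient 2, remainder 1
42 ÷ 1 → quotient 42, remainder 0

[2; 3, 1, 3, 2, 42]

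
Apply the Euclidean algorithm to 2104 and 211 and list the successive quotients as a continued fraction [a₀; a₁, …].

Repeatedly divide and take the remainder:
2104 = 9·211 + 205, so a_0 = 9
211 = 1·205 + 6, so a_1 = 1
205 = 34·6 + 1, so a_2 = 34
6 = 6·1 + 0, so a_3 = 6

[9; 1, 34, 6]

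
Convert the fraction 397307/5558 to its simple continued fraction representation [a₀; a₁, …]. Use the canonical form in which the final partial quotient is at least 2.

397307 ÷ 5558 → quotient 71, remainder 2689
5558 ÷ 2689 → quotient 2, remainder 180
2689 ÷ 180 → quotient 14, remainder 169
180 ÷ 169 → quotient 1, remainder 11
169 ÷ 11 → quotient 15, remainder 4
11 ÷ 4 → quotient 2, remainder 3
4 ÷ 3 → quotient 1, remainder 1
3 ÷ 1 → quotient 3, remainder 0

[71; 2, 14, 1, 15, 2, 1, 3]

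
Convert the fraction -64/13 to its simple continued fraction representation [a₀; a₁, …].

[-5; 13]

⌊-64/13⌋ = -5, remainder 1
⌊13/1⌋ = 13, remainder 0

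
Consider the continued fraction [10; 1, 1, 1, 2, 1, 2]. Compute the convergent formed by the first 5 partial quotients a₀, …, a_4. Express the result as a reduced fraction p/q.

85/8

Work from the innermost term outward:
Start with 2.
1 + 1/(2/1) = 1 + 1/2 = 3/2
1 + 1/(3/2) = 1 + 2/3 = 5/3
1 + 1/(5/3) = 1 + 3/5 = 8/5
10 + 1/(8/5) = 10 + 5/8 = 85/8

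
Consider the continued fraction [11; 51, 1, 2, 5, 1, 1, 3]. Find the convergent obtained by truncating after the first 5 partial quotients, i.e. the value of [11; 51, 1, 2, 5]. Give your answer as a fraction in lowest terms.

9113/827

Use the convergent recurrence hₖ = aₖ·hₖ₋₁ + hₖ₋₂ (and likewise for the denominators kₖ):
a_0 = 11: 11/1
a_1 = 51: 562/51
a_2 = 1: 573/52
a_3 = 2: 1708/155
a_4 = 5: 9113/827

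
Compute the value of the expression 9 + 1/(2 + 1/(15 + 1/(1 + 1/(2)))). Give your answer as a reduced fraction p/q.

Build up convergents one term at a time:
a_0 = 9: 9/1
a_1 = 2: 19/2
a_2 = 15: 294/31
a_3 = 1: 313/33
a_4 = 2: 920/97

920/97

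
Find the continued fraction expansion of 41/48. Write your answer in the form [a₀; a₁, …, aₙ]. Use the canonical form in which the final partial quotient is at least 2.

[0; 1, 5, 1, 6]

⌊41/48⌋ = 0, remainder 41
⌊48/41⌋ = 1, remainder 7
⌊41/7⌋ = 5, remainder 6
⌊7/6⌋ = 1, remainder 1
⌊6/1⌋ = 6, remainder 0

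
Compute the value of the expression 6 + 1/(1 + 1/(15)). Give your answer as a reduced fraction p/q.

111/16

a_0 = 6: 6/1
a_1 = 1: 7/1
a_2 = 15: 111/16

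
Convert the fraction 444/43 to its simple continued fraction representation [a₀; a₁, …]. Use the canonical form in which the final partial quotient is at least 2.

[10; 3, 14]

Run the Euclidean algorithm, recording each quotient:
⌊444/43⌋ = 10, remainder 14
⌊43/14⌋ = 3, remainder 1
⌊14/1⌋ = 14, remainder 0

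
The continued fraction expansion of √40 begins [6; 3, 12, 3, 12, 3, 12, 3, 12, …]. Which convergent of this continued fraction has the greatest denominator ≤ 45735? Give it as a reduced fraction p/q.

27379/4329

a_0 = 6: 6/1  (≤ bound)
a_1 = 3: 19/3  (≤ bound)
a_2 = 12: 234/37  (≤ bound)
a_3 = 3: 721/114  (≤ bound)
a_4 = 12: 8886/1405  (≤ bound)
a_5 = 3: 27379/4329  (≤ bound)
a_6 = 12: 337434/53353  (> 45735, stop)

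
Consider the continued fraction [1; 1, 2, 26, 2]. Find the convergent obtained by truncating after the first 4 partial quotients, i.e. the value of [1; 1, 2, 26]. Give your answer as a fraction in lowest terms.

132/79

Start with 26.
2 + 1/(26/1) = 2 + 1/26 = 53/26
1 + 1/(53/26) = 1 + 26/53 = 79/53
1 + 1/(79/53) = 1 + 53/79 = 132/79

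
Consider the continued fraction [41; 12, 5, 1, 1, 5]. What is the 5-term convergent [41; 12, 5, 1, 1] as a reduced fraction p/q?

Starting at the tail and folding back:
Start with 1.
1 + 1/(1/1) = 1 + 1/1 = 2/1
5 + 1/(2/1) = 5 + 1/2 = 11/2
12 + 1/(11/2) = 12 + 2/11 = 134/11
41 + 1/(134/11) = 41 + 11/134 = 5505/134

5505/134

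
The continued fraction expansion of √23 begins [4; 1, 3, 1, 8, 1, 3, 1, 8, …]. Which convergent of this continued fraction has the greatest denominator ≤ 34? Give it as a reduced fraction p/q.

a_0 = 4: 4/1  (≤ bound)
a_1 = 1: 5/1  (≤ bound)
a_2 = 3: 19/4  (≤ bound)
a_3 = 1: 24/5  (≤ bound)
a_4 = 8: 211/44  (> 34, stop)

24/5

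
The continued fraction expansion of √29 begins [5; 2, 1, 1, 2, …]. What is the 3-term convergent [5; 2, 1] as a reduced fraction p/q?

16/3

Start with 1.
2 + 1/(1/1) = 2 + 1/1 = 3/1
5 + 1/(3/1) = 5 + 1/3 = 16/3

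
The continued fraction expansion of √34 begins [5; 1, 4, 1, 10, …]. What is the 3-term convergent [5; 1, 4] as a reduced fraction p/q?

29/5

Starting at the tail and folding back:
Start with 4.
1 + 1/(4/1) = 1 + 1/4 = 5/4
5 + 1/(5/4) = 5 + 4/5 = 29/5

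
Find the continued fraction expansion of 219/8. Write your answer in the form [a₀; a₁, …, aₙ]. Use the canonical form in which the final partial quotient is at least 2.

Apply division with remainder until the remainder is 0:
⌊219/8⌋ = 27, remainder 3
⌊8/3⌋ = 2, remainder 2
⌊3/2⌋ = 1, remainder 1
⌊2/1⌋ = 2, remainder 0

[27; 2, 1, 2]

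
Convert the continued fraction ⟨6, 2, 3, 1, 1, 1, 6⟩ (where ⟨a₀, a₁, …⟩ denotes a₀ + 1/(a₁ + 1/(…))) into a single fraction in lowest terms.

1069/166

Build up convergents one term at a time:
a_0 = 6: 6/1
a_1 = 2: 13/2
a_2 = 3: 45/7
a_3 = 1: 58/9
a_4 = 1: 103/16
a_5 = 1: 161/25
a_6 = 6: 1069/166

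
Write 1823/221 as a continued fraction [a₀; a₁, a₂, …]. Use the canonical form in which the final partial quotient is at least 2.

[8; 4, 55]

Run the Euclidean algorithm, recording each quotient:
1823 ÷ 221 → quotient 8, remainder 55
221 ÷ 55 → quotient 4, remainder 1
55 ÷ 1 → quotient 55, remainder 0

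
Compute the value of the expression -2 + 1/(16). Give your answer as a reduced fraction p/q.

-31/16

a_0 = -2: -2/1
a_1 = 16: -31/16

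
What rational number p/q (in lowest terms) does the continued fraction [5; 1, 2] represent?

a_0 = 5: 5/1
a_1 = 1: 6/1
a_2 = 2: 17/3

17/3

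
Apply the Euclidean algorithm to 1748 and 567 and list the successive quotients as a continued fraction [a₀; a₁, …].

Apply division with remainder until the remainder is 0:
1748 ÷ 567 → quotient 3, remainder 47
567 ÷ 47 → quotient 12, remainder 3
47 ÷ 3 → quotient 15, remainder 2
3 ÷ 2 → quotient 1, remainder 1
2 ÷ 1 → quotient 2, remainder 0

[3; 12, 15, 1, 2]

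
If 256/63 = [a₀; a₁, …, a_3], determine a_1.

15

256 ÷ 63 → quotient 4, remainder 4
63 ÷ 4 → quotient 15, remainder 3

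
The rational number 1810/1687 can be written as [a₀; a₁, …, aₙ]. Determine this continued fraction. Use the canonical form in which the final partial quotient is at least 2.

[1; 13, 1, 2, 1, 1, 17]

Repeatedly divide and take the remainder:
⌊1810/1687⌋ = 1, remainder 123
⌊1687/123⌋ = 13, remainder 88
⌊123/88⌋ = 1, remainder 35
⌊88/35⌋ = 2, remainder 18
⌊35/18⌋ = 1, remainder 17
⌊18/17⌋ = 1, remainder 1
⌊17/1⌋ = 17, remainder 0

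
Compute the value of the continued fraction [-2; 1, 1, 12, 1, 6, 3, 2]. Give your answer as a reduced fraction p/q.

-2019/1363

Starting at the tail and folding back:
Start with 2.
3 + 1/(2/1) = 3 + 1/2 = 7/2
6 + 1/(7/2) = 6 + 2/7 = 44/7
1 + 1/(44/7) = 1 + 7/44 = 51/44
12 + 1/(51/44) = 12 + 44/51 = 656/51
1 + 1/(656/51) = 1 + 51/656 = 707/656
1 + 1/(707/656) = 1 + 656/707 = 1363/707
-2 + 1/(1363/707) = -2 + 707/1363 = -2019/1363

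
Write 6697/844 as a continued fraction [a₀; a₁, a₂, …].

Apply division with remainder until the remainder is 0:
⌊6697/844⌋ = 7, remainder 789
⌊844/789⌋ = 1, remainder 55
⌊789/55⌋ = 14, remainder 19
⌊55/19⌋ = 2, remainder 17
⌊19/17⌋ = 1, remainder 2
⌊17/2⌋ = 8, remainder 1
⌊2/1⌋ = 2, remainder 0

[7; 1, 14, 2, 1, 8, 2]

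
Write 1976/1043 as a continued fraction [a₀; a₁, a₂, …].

1976 = 1·1043 + 933, so a_0 = 1
1043 = 1·933 + 110, so a_1 = 1
933 = 8·110 + 53, so a_2 = 8
110 = 2·53 + 4, so a_3 = 2
53 = 13·4 + 1, so a_4 = 13
4 = 4·1 + 0, so a_5 = 4

[1; 1, 8, 2, 13, 4]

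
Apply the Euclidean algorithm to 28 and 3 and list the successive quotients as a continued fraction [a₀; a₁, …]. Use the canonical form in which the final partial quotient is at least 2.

Repeatedly divide and take the remainder:
28 = 9·3 + 1, so a_0 = 9
3 = 3·1 + 0, so a_1 = 3

[9; 3]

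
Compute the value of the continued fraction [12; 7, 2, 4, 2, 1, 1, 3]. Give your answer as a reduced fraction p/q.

Collapse the nested fraction from the inside out:
Start with 3.
1 + 1/(3/1) = 1 + 1/3 = 4/3
1 + 1/(4/3) = 1 + 3/4 = 7/4
2 + 1/(7/4) = 2 + 4/7 = 18/7
4 + 1/(18/7) = 4 + 7/18 = 79/18
2 + 1/(79/18) = 2 + 18/79 = 176/79
7 + 1/(176/79) = 7 + 79/176 = 1311/176
12 + 1/(1311/176) = 12 + 176/1311 = 15908/1311

15908/1311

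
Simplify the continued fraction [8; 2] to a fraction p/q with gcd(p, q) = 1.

Work from the innermost term outward:
Start with 2.
8 + 1/(2/1) = 8 + 1/2 = 17/2

17/2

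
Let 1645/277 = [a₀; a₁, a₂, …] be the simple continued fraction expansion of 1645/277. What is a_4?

Apply division with remainder until the remainder is 0:
1645 ÷ 277 → quotient 5, remainder 260
277 ÷ 260 → quotient 1, remainder 17
260 ÷ 17 → quotient 15, remainder 5
17 ÷ 5 → quotient 3, remainder 2
5 ÷ 2 → quotient 2, remainder 1

2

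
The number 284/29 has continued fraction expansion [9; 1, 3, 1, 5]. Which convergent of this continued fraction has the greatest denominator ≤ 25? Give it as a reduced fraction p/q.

List convergents until the denominator exceeds the bound:
a_0 = 9: 9/1  (≤ bound)
a_1 = 1: 10/1  (≤ bound)
a_2 = 3: 39/4  (≤ bound)
a_3 = 1: 49/5  (≤ bound)
a_4 = 5: 284/29  (> 25, stop)

49/5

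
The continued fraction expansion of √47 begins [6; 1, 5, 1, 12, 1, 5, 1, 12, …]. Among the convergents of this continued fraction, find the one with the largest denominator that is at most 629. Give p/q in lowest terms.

a_0 = 6: 6/1  (≤ bound)
a_1 = 1: 7/1  (≤ bound)
a_2 = 5: 41/6  (≤ bound)
a_3 = 1: 48/7  (≤ bound)
a_4 = 12: 617/90  (≤ bound)
a_5 = 1: 665/97  (≤ bound)
a_6 = 5: 3942/575  (≤ bound)
a_7 = 1: 4607/672  (> 629, stop)

3942/575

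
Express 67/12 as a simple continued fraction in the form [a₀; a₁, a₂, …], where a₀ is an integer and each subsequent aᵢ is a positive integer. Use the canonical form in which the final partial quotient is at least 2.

Repeatedly divide and take the remainder:
67 = 5·12 + 7, so a_0 = 5
12 = 1·7 + 5, so a_1 = 1
7 = 1·5 + 2, so a_2 = 1
5 = 2·2 + 1, so a_3 = 2
2 = 2·1 + 0, so a_4 = 2

[5; 1, 1, 2, 2]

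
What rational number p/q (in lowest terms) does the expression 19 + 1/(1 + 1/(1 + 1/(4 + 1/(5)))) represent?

919/47

Work from the innermost term outward:
Start with 5.
4 + 1/(5/1) = 4 + 1/5 = 21/5
1 + 1/(21/5) = 1 + 5/21 = 26/21
1 + 1/(26/21) = 1 + 21/26 = 47/26
19 + 1/(47/26) = 19 + 26/47 = 919/47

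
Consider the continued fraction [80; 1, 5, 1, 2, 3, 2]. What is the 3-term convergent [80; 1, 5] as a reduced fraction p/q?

a_0 = 80: 80/1
a_1 = 1: 81/1
a_2 = 5: 485/6

485/6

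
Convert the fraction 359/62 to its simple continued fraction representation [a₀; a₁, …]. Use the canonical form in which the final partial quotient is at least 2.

359 ÷ 62 → quotient 5, remainder 49
62 ÷ 49 → quotient 1, remainder 13
49 ÷ 13 → quotient 3, remainder 10
13 ÷ 10 → quotient 1, remainder 3
10 ÷ 3 → quotient 3, remainder 1
3 ÷ 1 → quotient 3, remainder 0

[5; 1, 3, 1, 3, 3]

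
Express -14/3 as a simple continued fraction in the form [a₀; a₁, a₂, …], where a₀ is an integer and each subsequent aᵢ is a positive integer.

Apply division with remainder until the remainder is 0:
-14 ÷ 3 → quotient -5, remainder 1
3 ÷ 1 → quotient 3, remainder 0

[-5; 3]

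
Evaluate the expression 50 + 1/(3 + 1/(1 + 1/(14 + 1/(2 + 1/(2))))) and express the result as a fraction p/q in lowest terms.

a_0 = 50: 50/1
a_1 = 3: 151/3
a_2 = 1: 201/4
a_3 = 14: 2965/59
a_4 = 2: 6131/122
a_5 = 2: 15227/303

15227/303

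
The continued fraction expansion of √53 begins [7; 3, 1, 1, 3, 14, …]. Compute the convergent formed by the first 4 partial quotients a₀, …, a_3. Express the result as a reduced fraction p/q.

51/7

Compute successive convergents:
a_0 = 7: 7/1
a_1 = 3: 22/3
a_2 = 1: 29/4
a_3 = 1: 51/7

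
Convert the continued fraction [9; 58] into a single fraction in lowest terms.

523/58

Collapse the nested fraction from the inside out:
Start with 58.
9 + 1/(58/1) = 9 + 1/58 = 523/58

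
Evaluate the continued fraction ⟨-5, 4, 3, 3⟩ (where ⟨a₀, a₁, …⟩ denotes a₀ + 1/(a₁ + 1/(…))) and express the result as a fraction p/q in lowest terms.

-205/43

Build up convergents one term at a time:
a_0 = -5: -5/1
a_1 = 4: -19/4
a_2 = 3: -62/13
a_3 = 3: -205/43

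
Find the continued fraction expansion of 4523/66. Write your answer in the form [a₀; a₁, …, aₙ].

[68; 1, 1, 7, 1, 3]

Run the Euclidean algorithm, recording each quotient:
⌊4523/66⌋ = 68, remainder 35
⌊66/35⌋ = 1, remainder 31
⌊35/31⌋ = 1, remainder 4
⌊31/4⌋ = 7, remainder 3
⌊4/3⌋ = 1, remainder 1
⌊3/1⌋ = 3, remainder 0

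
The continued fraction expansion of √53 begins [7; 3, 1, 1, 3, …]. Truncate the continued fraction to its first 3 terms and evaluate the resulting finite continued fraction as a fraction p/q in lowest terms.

29/4

Collapse the nested fraction from the inside out:
Start with 1.
3 + 1/(1/1) = 3 + 1/1 = 4/1
7 + 1/(4/1) = 7 + 1/4 = 29/4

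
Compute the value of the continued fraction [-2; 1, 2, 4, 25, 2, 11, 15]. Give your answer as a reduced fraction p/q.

Start with 15.
11 + 1/(15/1) = 11 + 1/15 = 166/15
2 + 1/(166/15) = 2 + 15/166 = 347/166
25 + 1/(347/166) = 25 + 166/347 = 8841/347
4 + 1/(8841/347) = 4 + 347/8841 = 35711/8841
2 + 1/(35711/8841) = 2 + 8841/35711 = 80263/35711
1 + 1/(80263/35711) = 1 + 35711/80263 = 115974/80263
-2 + 1/(115974/80263) = -2 + 80263/115974 = -151685/115974

-151685/115974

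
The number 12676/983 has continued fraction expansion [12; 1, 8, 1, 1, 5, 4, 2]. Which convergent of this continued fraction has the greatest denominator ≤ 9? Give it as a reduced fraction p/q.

a_0 = 12: 12/1  (≤ bound)
a_1 = 1: 13/1  (≤ bound)
a_2 = 8: 116/9  (≤ bound)
a_3 = 1: 129/10  (> 9, stop)

116/9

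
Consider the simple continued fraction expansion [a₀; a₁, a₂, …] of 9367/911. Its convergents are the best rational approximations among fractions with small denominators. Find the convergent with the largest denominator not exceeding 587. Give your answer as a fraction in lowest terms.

List convergents until the denominator exceeds the bound:
a_0 = 10: 10/1  (≤ bound)
a_1 = 3: 31/3  (≤ bound)
a_2 = 1: 41/4  (≤ bound)
a_3 = 1: 72/7  (≤ bound)
a_4 = 5: 401/39  (≤ bound)
a_5 = 11: 4483/436  (≤ bound)
a_6 = 2: 9367/911  (> 587, stop)

4483/436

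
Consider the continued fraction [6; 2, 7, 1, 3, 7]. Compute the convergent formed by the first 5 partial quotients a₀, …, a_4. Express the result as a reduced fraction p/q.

427/66

a_0 = 6: 6/1
a_1 = 2: 13/2
a_2 = 7: 97/15
a_3 = 1: 110/17
a_4 = 3: 427/66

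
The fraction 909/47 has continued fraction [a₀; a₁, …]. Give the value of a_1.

Apply division with remainder until the remainder is 0:
909 ÷ 47 → quotient 19, remainder 16
47 ÷ 16 → quotient 2, remainder 15

2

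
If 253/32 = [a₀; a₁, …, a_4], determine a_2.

9

Run the Euclidean algorithm, recording each quotient:
253 ÷ 32 → quotient 7, remainder 29
32 ÷ 29 → quotient 1, remainder 3
29 ÷ 3 → quotient 9, remainder 2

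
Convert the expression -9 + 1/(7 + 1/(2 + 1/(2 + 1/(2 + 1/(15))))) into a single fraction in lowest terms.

-12163/1372

Build up convergents one term at a time:
a_0 = -9: -9/1
a_1 = 7: -62/7
a_2 = 2: -133/15
a_3 = 2: -328/37
a_4 = 2: -789/89
a_5 = 15: -12163/1372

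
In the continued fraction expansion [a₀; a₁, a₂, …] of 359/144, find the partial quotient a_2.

35

⌊359/144⌋ = 2, remainder 71
⌊144/71⌋ = 2, remainder 2
⌊71/2⌋ = 35, remainder 1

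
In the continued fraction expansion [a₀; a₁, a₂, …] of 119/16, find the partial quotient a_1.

119 ÷ 16 → quotient 7, remainder 7
16 ÷ 7 → quotient 2, remainder 2

2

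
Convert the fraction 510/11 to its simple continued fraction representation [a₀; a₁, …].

[46; 2, 1, 3]

⌊510/11⌋ = 46, remainder 4
⌊11/4⌋ = 2, remainder 3
⌊4/3⌋ = 1, remainder 1
⌊3/1⌋ = 3, remainder 0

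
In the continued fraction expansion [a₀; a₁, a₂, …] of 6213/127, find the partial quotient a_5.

3

⌊6213/127⌋ = 48, remainder 117
⌊127/117⌋ = 1, remainder 10
⌊117/10⌋ = 11, remainder 7
⌊10/7⌋ = 1, remainder 3
⌊7/3⌋ = 2, remainder 1
⌊3/1⌋ = 3, remainder 0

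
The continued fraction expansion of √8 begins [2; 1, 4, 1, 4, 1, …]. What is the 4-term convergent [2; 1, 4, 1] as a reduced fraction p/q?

17/6

a_0 = 2: 2/1
a_1 = 1: 3/1
a_2 = 4: 14/5
a_3 = 1: 17/6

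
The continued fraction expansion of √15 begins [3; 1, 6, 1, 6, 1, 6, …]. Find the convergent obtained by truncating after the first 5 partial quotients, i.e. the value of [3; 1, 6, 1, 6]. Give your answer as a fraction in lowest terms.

213/55

Work from the innermost term outward:
Start with 6.
1 + 1/(6/1) = 1 + 1/6 = 7/6
6 + 1/(7/6) = 6 + 6/7 = 48/7
1 + 1/(48/7) = 1 + 7/48 = 55/48
3 + 1/(55/48) = 3 + 48/55 = 213/55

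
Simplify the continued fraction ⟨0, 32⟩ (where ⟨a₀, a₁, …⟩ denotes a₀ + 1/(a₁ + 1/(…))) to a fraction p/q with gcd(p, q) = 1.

Compute successive convergents:
a_0 = 0: 0/1
a_1 = 32: 1/32

1/32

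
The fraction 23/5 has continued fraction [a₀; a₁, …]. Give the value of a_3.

2

23 ÷ 5 → quotient 4, remainder 3
5 ÷ 3 → quotient 1, remainder 2
3 ÷ 2 → quotient 1, remainder 1
2 ÷ 1 → quotient 2, remainder 0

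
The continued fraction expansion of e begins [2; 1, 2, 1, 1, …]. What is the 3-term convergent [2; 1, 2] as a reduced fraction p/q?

Use the convergent recurrence hₖ = aₖ·hₖ₋₁ + hₖ₋₂ (and likewise for the denominators kₖ):
a_0 = 2: 2/1
a_1 = 1: 3/1
a_2 = 2: 8/3

8/3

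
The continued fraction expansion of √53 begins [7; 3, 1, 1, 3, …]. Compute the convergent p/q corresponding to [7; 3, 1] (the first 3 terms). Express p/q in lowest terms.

29/4

Start with 1.
3 + 1/(1/1) = 3 + 1/1 = 4/1
7 + 1/(4/1) = 7 + 1/4 = 29/4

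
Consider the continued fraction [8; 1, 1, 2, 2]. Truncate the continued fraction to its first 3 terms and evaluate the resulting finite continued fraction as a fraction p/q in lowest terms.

Collapse the nested fraction from the inside out:
Start with 1.
1 + 1/(1/1) = 1 + 1/1 = 2/1
8 + 1/(2/1) = 8 + 1/2 = 17/2

17/2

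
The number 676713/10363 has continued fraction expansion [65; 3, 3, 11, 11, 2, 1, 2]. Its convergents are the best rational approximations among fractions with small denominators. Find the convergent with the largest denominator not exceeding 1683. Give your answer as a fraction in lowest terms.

81822/1253

List convergents until the denominator exceeds the bound:
a_0 = 65: 65/1  (≤ bound)
a_1 = 3: 196/3  (≤ bound)
a_2 = 3: 653/10  (≤ bound)
a_3 = 11: 7379/113  (≤ bound)
a_4 = 11: 81822/1253  (≤ bound)
a_5 = 2: 171023/2619  (> 1683, stop)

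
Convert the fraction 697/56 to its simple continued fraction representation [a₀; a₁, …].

[12; 2, 4, 6]

Run the Euclidean algorithm, recording each quotient:
697 = 12·56 + 25, so a_0 = 12
56 = 2·25 + 6, so a_1 = 2
25 = 4·6 + 1, so a_2 = 4
6 = 6·1 + 0, so a_3 = 6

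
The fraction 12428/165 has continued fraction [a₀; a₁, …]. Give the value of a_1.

Run the Euclidean algorithm, recording each quotient:
12428 ÷ 165 → quotient 75, remainder 53
165 ÷ 53 → quotient 3, remainder 6

3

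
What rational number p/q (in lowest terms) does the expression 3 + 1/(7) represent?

Use the convergent recurrence hₖ = aₖ·hₖ₋₁ + hₖ₋₂ (and likewise for the denominators kₖ):
a_0 = 3: 3/1
a_1 = 7: 22/7

22/7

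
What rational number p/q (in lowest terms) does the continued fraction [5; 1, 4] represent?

Starting at the tail and folding back:
Start with 4.
1 + 1/(4/1) = 1 + 1/4 = 5/4
5 + 1/(5/4) = 5 + 4/5 = 29/5

29/5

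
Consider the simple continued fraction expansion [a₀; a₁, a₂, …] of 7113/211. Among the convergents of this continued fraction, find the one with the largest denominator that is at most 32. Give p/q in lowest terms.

a_0 = 33: 33/1  (≤ bound)
a_1 = 1: 34/1  (≤ bound)
a_2 = 2: 101/3  (≤ bound)
a_3 = 2: 236/7  (≤ bound)
a_4 = 5: 1281/38  (> 32, stop)

236/7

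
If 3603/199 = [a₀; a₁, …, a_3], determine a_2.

⌊3603/199⌋ = 18, remainder 21
⌊199/21⌋ = 9, remainder 10
⌊21/10⌋ = 2, remainder 1

2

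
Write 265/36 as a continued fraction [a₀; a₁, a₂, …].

[7; 2, 1, 3, 3]

Apply division with remainder until the remainder is 0:
265 = 7·36 + 13, so a_0 = 7
36 = 2·13 + 10, so a_1 = 2
13 = 1·10 + 3, so a_2 = 1
10 = 3·3 + 1, so a_3 = 3
3 = 3·1 + 0, so a_4 = 3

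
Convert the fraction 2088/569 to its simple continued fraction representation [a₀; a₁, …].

Run the Euclidean algorithm, recording each quotient:
2088 = 3·569 + 381, so a_0 = 3
569 = 1·381 + 188, so a_1 = 1
381 = 2·188 + 5, so a_2 = 2
188 = 37·5 + 3, so a_3 = 37
5 = 1·3 + 2, so a_4 = 1
3 = 1·2 + 1, so a_5 = 1
2 = 2·1 + 0, so a_6 = 2

[3; 1, 2, 37, 1, 1, 2]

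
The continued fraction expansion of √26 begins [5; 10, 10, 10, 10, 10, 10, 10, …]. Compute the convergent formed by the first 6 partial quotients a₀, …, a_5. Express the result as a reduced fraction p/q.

530451/104030

a_0 = 5: 5/1
a_1 = 10: 51/10
a_2 = 10: 515/101
a_3 = 10: 5201/1020
a_4 = 10: 52525/10301
a_5 = 10: 530451/104030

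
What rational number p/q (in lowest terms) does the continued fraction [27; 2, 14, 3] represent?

2446/89

a_0 = 27: 27/1
a_1 = 2: 55/2
a_2 = 14: 797/29
a_3 = 3: 2446/89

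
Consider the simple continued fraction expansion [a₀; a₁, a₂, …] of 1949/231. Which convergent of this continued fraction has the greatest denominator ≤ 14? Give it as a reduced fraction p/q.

a_0 = 8: 8/1  (≤ bound)
a_1 = 2: 17/2  (≤ bound)
a_2 = 3: 59/7  (≤ bound)
a_3 = 2: 135/16  (> 14, stop)

59/7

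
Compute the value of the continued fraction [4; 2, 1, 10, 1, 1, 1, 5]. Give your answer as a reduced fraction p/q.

a_0 = 4: 4/1
a_1 = 2: 9/2
a_2 = 1: 13/3
a_3 = 10: 139/32
a_4 = 1: 152/35
a_5 = 1: 291/67
a_6 = 1: 443/102
a_7 = 5: 2506/577

2506/577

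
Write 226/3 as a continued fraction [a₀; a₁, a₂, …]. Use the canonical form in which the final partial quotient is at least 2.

[75; 3]

Apply division with remainder until the remainder is 0:
226 ÷ 3 → quotient 75, remainder 1
3 ÷ 1 → quotient 3, remainder 0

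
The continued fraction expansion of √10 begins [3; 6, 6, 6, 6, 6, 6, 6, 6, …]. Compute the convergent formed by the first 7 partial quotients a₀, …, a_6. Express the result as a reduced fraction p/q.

Start with 6.
6 + 1/(6/1) = 6 + 1/6 = 37/6
6 + 1/(37/6) = 6 + 6/37 = 228/37
6 + 1/(228/37) = 6 + 37/228 = 1405/228
6 + 1/(1405/228) = 6 + 228/1405 = 8658/1405
6 + 1/(8658/1405) = 6 + 1405/8658 = 53353/8658
3 + 1/(53353/8658) = 3 + 8658/53353 = 168717/53353

168717/53353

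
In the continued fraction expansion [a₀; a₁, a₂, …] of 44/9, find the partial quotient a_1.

1

⌊44/9⌋ = 4, remainder 8
⌊9/8⌋ = 1, remainder 1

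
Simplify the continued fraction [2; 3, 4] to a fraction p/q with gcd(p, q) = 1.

a_0 = 2: 2/1
a_1 = 3: 7/3
a_2 = 4: 30/13

30/13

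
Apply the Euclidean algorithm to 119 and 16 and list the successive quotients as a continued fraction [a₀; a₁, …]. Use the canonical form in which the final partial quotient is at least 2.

Run the Euclidean algorithm, recording each quotient:
119 ÷ 16 → quotient 7, remainder 7
16 ÷ 7 → quotient 2, remainder 2
7 ÷ 2 → quotient 3, remainder 1
2 ÷ 1 → quotient 2, remainder 0

[7; 2, 3, 2]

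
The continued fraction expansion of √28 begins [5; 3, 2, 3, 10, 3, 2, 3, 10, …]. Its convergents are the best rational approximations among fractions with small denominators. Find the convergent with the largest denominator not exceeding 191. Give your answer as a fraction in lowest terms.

127/24

List convergents until the denominator exceeds the bound:
a_0 = 5: 5/1  (≤ bound)
a_1 = 3: 16/3  (≤ bound)
a_2 = 2: 37/7  (≤ bound)
a_3 = 3: 127/24  (≤ bound)
a_4 = 10: 1307/247  (> 191, stop)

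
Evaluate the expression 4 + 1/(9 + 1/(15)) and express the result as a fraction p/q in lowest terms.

a_0 = 4: 4/1
a_1 = 9: 37/9
a_2 = 15: 559/136

559/136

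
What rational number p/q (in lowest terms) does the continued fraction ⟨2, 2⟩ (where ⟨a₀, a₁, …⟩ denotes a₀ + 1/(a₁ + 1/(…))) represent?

Start with 2.
2 + 1/(2/1) = 2 + 1/2 = 5/2

5/2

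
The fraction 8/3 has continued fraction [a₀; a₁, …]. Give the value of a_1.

8 = 2·3 + 2, so a_0 = 2
3 = 1·2 + 1, so a_1 = 1

1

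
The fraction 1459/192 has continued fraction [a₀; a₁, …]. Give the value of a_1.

Run the Euclidean algorithm, recording each quotient:
⌊1459/192⌋ = 7, remainder 115
⌊192/115⌋ = 1, remainder 77

1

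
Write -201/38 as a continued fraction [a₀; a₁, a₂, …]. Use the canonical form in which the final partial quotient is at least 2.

-201 ÷ 38 → quotient -6, remainder 27
38 ÷ 27 → quotient 1, remainder 11
27 ÷ 11 → quotient 2, remainder 5
11 ÷ 5 → quotient 2, remainder 1
5 ÷ 1 → quotient 5, remainder 0

[-6; 1, 2, 2, 5]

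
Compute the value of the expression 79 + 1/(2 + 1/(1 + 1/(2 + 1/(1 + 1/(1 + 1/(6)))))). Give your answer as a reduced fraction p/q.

9921/125

Starting at the tail and folding back:
Start with 6.
1 + 1/(6/1) = 1 + 1/6 = 7/6
1 + 1/(7/6) = 1 + 6/7 = 13/7
2 + 1/(13/7) = 2 + 7/13 = 33/13
1 + 1/(33/13) = 1 + 13/33 = 46/33
2 + 1/(46/33) = 2 + 33/46 = 125/46
79 + 1/(125/46) = 79 + 46/125 = 9921/125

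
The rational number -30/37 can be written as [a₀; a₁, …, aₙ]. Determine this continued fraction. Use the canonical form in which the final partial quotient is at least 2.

⌊-30/37⌋ = -1, remainder 7
⌊37/7⌋ = 5, remainder 2
⌊7/2⌋ = 3, remainder 1
⌊2/1⌋ = 2, remainder 0

[-1; 5, 3, 2]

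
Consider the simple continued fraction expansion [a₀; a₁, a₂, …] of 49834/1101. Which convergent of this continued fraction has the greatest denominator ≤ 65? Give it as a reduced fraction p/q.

2761/61

List convergents until the denominator exceeds the bound:
a_0 = 45: 45/1  (≤ bound)
a_1 = 3: 136/3  (≤ bound)
a_2 = 1: 181/4  (≤ bound)
a_3 = 4: 860/19  (≤ bound)
a_4 = 3: 2761/61  (≤ bound)
a_5 = 1: 3621/80  (> 65, stop)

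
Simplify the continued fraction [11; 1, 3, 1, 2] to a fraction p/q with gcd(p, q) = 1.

165/14

Use the convergent recurrence hₖ = aₖ·hₖ₋₁ + hₖ₋₂ (and likewise for the denominators kₖ):
a_0 = 11: 11/1
a_1 = 1: 12/1
a_2 = 3: 47/4
a_3 = 1: 59/5
a_4 = 2: 165/14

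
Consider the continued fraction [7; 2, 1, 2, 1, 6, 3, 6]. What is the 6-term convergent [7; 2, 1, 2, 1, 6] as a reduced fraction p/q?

Collapse the nested fraction from the inside out:
Start with 6.
1 + 1/(6/1) = 1 + 1/6 = 7/6
2 + 1/(7/6) = 2 + 6/7 = 20/7
1 + 1/(20/7) = 1 + 7/20 = 27/20
2 + 1/(27/20) = 2 + 20/27 = 74/27
7 + 1/(74/27) = 7 + 27/74 = 545/74

545/74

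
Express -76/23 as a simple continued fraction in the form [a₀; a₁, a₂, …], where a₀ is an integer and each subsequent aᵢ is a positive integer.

[-4; 1, 2, 3, 2]

-76 = -4·23 + 16, so a_0 = -4
23 = 1·16 + 7, so a_1 = 1
16 = 2·7 + 2, so a_2 = 2
7 = 3·2 + 1, so a_3 = 3
2 = 2·1 + 0, so a_4 = 2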